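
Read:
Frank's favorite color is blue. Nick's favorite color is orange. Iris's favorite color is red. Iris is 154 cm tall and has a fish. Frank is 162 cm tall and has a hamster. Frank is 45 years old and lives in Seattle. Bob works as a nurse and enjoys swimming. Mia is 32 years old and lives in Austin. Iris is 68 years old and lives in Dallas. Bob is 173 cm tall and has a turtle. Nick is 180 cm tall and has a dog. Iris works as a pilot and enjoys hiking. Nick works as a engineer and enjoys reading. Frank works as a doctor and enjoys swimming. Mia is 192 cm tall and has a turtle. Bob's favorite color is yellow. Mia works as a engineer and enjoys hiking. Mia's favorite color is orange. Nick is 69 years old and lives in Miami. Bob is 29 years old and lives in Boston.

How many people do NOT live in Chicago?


Not in Chicago: 5

5


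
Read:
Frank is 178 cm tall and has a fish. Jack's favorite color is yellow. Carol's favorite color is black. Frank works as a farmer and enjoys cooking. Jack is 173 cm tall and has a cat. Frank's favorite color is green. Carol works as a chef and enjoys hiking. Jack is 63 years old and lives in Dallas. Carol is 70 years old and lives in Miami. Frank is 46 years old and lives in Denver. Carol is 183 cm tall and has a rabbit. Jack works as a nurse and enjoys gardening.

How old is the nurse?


The nurse is Jack, age 63

63


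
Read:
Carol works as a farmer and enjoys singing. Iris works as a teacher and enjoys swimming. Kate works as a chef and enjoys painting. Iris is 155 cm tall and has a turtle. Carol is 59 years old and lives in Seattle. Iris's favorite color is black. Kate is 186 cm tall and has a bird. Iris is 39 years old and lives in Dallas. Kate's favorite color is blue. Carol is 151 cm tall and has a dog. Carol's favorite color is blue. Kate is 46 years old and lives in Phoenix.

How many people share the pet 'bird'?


Count: 1

1


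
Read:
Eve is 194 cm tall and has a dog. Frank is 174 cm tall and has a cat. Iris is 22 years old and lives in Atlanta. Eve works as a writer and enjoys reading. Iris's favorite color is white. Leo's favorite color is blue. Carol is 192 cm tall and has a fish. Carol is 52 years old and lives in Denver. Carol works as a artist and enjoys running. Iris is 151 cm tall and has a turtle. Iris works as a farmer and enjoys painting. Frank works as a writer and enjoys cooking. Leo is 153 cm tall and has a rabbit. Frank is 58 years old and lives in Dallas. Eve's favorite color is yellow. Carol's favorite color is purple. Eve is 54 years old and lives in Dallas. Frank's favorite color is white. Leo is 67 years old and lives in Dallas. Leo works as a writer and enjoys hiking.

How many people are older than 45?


Filter: 4

4


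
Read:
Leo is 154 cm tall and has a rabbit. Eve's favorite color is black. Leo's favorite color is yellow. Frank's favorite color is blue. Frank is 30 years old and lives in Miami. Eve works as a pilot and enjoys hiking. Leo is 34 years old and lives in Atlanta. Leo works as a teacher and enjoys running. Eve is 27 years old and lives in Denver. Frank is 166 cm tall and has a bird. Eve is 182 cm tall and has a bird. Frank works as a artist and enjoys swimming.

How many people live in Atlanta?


Count in Atlanta: 1

1


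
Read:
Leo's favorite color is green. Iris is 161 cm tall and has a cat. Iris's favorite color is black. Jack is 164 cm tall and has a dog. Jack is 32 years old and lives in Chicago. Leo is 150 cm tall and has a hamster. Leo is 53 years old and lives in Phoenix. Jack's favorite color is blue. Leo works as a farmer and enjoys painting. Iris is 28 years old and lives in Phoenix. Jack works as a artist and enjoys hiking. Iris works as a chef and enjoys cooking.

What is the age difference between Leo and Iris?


|53 - 28| = 25

25


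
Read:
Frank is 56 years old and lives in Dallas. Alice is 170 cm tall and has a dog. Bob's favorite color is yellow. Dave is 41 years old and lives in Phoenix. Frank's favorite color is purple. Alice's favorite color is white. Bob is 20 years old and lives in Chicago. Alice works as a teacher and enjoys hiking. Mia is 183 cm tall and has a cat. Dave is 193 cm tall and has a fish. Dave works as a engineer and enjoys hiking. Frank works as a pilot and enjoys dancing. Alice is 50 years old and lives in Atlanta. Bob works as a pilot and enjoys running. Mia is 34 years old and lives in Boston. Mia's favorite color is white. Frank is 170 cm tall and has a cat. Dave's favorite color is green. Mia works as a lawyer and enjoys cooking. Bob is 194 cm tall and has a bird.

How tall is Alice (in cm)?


Alice is 170 cm tall

170


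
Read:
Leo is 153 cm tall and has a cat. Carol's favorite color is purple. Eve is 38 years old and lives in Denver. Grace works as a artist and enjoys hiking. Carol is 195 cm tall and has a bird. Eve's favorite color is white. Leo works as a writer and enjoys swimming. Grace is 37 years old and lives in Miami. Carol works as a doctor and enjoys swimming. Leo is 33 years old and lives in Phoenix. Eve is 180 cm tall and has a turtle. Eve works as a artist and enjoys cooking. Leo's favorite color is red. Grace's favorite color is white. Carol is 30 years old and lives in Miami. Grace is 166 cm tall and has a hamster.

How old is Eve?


Eve is 38 years old

38


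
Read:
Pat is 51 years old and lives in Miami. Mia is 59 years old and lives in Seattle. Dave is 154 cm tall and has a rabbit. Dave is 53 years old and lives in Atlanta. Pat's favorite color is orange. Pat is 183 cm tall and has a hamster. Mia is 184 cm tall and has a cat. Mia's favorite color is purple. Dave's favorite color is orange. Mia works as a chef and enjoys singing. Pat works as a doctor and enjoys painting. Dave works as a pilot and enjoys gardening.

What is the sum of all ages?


51+53+59 = 163

163


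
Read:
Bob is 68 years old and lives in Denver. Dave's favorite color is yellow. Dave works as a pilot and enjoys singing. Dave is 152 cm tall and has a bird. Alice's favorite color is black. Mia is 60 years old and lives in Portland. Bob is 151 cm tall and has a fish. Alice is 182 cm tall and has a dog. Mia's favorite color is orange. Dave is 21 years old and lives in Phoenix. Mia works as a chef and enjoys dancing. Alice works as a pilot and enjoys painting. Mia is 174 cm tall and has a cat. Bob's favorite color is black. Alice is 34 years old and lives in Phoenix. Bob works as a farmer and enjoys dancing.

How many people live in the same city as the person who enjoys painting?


Person with hobby painting is Alice, city Phoenix. Count = 2

2


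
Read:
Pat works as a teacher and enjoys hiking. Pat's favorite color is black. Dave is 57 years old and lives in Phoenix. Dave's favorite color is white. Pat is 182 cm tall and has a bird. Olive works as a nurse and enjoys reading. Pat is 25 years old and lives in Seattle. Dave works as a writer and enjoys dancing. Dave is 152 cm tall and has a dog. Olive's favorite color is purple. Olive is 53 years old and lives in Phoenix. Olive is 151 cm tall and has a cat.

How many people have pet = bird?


Count: 1

1


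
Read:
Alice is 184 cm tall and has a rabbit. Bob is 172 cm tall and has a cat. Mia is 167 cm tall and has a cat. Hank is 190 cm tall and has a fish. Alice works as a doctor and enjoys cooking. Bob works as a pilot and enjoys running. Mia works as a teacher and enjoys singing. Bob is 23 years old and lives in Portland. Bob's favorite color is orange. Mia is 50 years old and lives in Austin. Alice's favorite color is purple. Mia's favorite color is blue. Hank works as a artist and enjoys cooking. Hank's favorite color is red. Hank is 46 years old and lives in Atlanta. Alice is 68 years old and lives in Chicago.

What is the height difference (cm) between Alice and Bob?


|184 - 172| = 12

12


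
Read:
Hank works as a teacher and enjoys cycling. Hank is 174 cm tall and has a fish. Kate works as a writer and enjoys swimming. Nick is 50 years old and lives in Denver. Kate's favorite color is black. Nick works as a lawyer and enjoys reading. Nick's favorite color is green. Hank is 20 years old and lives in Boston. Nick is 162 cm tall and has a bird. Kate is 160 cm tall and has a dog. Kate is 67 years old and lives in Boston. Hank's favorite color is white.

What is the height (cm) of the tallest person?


Tallest: Hank at 174 cm

174


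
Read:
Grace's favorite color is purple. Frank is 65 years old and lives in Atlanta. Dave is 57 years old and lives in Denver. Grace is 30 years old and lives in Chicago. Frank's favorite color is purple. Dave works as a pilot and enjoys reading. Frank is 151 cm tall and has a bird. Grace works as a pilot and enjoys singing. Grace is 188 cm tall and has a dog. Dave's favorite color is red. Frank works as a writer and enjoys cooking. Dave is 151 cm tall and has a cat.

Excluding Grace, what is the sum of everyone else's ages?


Sum (excluding Grace): 122

122


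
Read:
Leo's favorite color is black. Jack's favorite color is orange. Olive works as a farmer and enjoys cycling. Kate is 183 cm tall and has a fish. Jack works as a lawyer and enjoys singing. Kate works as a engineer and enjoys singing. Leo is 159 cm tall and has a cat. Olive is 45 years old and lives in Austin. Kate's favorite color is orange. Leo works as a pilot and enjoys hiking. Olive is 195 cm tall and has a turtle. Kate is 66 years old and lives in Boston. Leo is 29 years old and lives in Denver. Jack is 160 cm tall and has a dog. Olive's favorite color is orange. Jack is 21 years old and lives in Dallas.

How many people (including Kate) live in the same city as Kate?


Kate lives in Boston. Count = 1

1


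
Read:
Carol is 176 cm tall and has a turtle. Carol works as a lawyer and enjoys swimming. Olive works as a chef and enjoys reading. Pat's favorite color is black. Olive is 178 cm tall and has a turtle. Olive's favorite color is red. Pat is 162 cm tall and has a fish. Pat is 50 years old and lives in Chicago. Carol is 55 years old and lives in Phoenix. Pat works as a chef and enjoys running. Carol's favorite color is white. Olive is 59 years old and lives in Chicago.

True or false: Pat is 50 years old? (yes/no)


Pat is actually 50. yes

yes


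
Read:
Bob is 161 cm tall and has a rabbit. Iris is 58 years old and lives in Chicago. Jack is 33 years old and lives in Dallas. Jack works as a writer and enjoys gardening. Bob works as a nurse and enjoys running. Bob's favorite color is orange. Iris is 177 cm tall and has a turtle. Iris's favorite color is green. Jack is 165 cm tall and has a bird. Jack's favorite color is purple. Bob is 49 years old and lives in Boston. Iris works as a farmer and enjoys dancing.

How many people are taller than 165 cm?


Taller than 165: 1

1


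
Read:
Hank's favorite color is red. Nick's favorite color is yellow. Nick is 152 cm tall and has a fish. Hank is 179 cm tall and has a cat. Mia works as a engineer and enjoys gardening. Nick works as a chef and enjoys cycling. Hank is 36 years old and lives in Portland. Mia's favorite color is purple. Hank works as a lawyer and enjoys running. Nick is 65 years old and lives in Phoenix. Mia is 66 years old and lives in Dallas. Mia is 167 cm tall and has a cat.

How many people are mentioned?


People: Mia, Nick, Hank. Count = 3

3


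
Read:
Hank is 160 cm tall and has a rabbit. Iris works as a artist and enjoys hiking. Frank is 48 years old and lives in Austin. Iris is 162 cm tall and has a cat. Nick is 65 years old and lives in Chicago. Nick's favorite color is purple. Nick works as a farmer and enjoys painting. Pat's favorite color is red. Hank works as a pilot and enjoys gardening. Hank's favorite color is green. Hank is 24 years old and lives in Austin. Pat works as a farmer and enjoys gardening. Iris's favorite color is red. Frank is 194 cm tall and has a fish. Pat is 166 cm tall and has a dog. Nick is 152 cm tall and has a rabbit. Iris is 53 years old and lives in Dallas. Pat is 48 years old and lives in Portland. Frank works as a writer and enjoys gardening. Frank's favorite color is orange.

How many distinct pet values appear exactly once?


Unique pet values: 3

3


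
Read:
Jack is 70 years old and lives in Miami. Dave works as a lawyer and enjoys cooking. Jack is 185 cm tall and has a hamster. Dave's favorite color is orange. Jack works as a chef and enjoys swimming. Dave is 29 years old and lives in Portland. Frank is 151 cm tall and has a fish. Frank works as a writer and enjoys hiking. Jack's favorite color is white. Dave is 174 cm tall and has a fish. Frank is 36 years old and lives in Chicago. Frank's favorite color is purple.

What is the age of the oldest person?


Oldest: Jack at 70

70


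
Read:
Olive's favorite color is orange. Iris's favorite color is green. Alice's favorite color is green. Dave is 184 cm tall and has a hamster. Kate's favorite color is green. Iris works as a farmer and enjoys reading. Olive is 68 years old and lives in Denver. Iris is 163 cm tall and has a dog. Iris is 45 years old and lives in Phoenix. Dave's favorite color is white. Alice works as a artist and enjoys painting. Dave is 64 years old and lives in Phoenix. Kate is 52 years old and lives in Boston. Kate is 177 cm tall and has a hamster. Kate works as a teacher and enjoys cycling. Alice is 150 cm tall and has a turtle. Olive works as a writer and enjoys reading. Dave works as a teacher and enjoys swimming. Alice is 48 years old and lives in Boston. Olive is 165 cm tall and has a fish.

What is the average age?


Sum=277, n=5, avg=55.4

55.4


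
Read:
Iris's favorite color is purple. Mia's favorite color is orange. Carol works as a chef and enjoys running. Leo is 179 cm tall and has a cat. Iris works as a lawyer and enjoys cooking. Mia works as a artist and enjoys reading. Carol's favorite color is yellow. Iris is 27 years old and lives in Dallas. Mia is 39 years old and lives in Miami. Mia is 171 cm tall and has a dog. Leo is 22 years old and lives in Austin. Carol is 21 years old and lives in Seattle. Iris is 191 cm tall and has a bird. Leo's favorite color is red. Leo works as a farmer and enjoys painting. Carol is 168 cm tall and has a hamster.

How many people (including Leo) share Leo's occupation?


Leo is a farmer. Count = 1

1


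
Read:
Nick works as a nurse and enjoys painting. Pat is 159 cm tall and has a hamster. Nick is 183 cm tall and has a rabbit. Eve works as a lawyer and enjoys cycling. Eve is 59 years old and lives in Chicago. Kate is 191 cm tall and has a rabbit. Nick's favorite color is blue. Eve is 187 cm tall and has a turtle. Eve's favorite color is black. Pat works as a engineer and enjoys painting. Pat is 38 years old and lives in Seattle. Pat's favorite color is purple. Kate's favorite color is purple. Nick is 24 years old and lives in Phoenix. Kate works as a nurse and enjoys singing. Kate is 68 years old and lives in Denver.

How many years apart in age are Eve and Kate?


59 vs 68, diff = 9

9


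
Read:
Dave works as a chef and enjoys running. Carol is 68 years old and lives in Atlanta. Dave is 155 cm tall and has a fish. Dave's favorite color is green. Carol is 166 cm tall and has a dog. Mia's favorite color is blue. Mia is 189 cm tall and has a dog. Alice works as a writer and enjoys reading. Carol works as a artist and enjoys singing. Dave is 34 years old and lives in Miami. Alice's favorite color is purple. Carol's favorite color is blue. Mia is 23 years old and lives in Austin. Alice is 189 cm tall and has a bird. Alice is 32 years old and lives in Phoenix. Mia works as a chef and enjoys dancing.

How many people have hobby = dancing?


Count: 1

1


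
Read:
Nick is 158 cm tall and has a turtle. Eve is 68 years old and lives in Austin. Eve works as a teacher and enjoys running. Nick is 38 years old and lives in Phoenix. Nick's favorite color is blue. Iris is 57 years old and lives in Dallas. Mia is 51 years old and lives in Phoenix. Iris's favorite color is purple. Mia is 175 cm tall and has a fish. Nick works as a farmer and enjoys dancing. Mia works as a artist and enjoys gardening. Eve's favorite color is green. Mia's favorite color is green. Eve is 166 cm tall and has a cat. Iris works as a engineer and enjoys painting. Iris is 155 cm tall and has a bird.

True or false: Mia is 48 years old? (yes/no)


Mia is actually 51. no

no


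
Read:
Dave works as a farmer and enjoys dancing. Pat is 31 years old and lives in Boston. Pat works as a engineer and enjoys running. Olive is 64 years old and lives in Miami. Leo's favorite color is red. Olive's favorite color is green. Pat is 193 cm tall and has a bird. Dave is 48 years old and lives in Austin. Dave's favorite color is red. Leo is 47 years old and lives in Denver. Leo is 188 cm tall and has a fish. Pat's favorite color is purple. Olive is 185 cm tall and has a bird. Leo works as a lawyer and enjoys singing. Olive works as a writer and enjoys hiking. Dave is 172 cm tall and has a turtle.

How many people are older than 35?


Filter: 3

3


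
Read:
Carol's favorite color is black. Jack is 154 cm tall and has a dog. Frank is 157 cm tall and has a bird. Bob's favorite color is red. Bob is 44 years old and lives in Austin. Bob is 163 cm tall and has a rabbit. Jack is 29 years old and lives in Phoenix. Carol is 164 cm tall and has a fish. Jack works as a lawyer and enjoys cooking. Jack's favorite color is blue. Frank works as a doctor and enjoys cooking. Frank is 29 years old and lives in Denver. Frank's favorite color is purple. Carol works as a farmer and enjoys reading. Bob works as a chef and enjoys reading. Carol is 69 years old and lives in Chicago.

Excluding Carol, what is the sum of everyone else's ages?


Sum (excluding Carol): 102

102


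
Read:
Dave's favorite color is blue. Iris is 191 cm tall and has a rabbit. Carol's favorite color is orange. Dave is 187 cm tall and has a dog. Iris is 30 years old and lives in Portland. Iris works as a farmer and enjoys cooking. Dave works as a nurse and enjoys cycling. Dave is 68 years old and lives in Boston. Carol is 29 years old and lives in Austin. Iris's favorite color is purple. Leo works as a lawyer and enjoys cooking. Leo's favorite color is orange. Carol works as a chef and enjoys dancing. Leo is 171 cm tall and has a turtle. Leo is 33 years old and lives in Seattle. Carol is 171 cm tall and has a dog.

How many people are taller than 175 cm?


Taller than 175: 2

2


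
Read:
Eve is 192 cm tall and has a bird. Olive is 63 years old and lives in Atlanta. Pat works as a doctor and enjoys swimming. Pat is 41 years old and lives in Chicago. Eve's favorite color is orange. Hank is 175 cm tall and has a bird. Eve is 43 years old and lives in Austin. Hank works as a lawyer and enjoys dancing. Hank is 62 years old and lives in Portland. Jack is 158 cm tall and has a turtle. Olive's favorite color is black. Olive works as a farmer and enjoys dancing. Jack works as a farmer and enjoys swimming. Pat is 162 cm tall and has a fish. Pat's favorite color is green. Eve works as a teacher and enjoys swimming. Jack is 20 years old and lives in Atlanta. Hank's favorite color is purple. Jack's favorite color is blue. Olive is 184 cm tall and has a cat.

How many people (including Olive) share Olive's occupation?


Olive is a farmer. Count = 2

2


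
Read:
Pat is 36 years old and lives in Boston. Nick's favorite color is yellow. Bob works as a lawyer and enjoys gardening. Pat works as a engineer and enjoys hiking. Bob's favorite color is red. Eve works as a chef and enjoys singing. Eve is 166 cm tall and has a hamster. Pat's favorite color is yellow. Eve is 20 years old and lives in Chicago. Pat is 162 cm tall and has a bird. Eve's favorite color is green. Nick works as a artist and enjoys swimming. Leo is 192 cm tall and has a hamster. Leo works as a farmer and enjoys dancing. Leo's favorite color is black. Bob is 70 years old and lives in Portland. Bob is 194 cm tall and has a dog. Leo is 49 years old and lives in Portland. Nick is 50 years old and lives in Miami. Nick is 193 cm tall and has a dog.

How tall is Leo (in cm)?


Leo is 192 cm tall

192


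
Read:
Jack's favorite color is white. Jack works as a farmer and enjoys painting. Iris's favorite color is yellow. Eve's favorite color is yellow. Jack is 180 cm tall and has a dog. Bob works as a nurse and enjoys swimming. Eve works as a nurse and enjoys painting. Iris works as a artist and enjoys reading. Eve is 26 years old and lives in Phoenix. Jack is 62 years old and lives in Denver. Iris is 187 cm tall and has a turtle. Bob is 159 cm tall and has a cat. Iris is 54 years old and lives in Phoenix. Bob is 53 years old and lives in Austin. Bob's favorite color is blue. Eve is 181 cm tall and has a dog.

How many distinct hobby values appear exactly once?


Unique hobby values: 2

2


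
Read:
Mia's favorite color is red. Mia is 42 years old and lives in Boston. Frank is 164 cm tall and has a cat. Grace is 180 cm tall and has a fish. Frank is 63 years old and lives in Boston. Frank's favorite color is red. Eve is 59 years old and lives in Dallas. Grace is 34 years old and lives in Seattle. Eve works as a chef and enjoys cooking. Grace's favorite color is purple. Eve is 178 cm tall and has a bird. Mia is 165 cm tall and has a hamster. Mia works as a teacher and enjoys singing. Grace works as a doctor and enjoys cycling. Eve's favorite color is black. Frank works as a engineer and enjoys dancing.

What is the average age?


Sum=198, n=4, avg=49.5

49.5


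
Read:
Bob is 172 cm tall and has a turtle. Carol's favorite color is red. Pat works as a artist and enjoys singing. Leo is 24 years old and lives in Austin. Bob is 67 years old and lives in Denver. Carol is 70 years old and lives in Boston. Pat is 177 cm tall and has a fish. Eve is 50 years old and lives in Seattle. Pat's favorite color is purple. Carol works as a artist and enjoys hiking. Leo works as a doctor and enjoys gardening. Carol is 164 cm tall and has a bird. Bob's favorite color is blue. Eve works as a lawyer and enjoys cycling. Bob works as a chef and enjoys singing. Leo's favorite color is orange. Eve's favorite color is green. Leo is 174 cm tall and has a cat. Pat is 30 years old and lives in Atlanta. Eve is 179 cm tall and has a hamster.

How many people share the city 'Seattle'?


Count: 1

1


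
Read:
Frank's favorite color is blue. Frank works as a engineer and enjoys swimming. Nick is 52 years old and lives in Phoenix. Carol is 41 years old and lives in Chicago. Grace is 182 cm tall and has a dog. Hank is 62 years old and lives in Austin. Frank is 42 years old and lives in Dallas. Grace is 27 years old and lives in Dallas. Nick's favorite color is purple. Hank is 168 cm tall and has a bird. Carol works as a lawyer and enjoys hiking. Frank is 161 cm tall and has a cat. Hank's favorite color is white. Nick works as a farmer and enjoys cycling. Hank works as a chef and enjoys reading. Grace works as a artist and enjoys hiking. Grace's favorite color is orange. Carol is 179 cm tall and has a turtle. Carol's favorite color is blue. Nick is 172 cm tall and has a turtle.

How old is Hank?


Hank is 62 years old

62


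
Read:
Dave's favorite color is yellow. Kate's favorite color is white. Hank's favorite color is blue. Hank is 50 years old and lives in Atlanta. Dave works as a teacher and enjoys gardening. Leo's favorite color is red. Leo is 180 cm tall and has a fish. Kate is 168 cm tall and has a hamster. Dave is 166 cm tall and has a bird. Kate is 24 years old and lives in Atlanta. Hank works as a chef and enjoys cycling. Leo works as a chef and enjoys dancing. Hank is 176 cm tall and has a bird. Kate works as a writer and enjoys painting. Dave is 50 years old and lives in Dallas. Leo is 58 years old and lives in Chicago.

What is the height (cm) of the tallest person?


Tallest: Leo at 180 cm

180


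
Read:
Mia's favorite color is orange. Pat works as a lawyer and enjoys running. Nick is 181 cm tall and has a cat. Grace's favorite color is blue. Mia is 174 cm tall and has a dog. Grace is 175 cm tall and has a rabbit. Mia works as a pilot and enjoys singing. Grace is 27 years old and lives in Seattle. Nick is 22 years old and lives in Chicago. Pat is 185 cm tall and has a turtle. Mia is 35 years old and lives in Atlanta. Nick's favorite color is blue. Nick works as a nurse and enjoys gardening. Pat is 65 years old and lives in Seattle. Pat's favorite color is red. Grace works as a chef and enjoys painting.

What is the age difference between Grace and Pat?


|27 - 65| = 38

38


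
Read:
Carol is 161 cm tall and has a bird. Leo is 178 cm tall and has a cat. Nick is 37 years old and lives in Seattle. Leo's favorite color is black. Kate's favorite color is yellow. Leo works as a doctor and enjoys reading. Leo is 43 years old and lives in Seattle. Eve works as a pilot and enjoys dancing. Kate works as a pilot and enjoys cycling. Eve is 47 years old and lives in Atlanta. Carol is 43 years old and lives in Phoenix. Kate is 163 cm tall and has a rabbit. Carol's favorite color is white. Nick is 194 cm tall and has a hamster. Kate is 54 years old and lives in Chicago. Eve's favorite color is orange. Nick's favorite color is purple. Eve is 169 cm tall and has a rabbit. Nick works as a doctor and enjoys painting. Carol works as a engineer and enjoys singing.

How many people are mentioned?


People: Kate, Eve, Leo, Nick, Carol. Count = 5

5


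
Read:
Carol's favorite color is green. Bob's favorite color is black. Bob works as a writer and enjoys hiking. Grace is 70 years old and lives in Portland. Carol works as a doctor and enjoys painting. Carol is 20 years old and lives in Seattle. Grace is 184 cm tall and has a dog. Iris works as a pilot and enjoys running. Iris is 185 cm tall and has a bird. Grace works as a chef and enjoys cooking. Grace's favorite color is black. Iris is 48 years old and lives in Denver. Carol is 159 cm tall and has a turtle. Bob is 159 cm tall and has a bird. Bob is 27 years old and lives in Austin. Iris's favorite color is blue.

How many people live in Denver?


Count in Denver: 1

1


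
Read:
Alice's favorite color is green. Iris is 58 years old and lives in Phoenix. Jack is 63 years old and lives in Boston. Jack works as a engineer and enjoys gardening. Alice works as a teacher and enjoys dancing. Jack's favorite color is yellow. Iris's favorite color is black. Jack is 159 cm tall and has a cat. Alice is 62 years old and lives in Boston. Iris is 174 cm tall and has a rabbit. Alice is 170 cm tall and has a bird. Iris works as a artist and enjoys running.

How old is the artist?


The artist is Iris, age 58

58


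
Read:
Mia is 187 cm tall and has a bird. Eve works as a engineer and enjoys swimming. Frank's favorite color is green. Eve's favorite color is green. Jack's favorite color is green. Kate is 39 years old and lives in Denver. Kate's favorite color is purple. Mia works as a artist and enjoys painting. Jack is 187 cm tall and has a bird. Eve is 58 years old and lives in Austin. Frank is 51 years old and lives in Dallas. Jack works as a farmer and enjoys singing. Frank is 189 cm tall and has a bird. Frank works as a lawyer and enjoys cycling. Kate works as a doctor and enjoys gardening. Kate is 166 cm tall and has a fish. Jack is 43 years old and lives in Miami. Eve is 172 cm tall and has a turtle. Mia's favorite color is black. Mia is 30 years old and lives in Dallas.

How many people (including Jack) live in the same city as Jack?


Jack lives in Miami. Count = 1

1


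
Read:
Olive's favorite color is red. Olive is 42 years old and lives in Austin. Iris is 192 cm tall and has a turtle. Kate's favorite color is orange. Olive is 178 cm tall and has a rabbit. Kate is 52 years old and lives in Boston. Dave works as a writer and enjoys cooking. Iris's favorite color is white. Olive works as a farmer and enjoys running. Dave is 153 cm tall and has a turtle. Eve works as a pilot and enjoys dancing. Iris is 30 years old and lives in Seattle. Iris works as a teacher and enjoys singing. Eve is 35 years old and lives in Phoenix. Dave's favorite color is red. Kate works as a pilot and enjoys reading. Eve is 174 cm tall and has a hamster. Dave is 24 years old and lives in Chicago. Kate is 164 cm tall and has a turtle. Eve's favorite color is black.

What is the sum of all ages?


42+30+24+52+35 = 183

183


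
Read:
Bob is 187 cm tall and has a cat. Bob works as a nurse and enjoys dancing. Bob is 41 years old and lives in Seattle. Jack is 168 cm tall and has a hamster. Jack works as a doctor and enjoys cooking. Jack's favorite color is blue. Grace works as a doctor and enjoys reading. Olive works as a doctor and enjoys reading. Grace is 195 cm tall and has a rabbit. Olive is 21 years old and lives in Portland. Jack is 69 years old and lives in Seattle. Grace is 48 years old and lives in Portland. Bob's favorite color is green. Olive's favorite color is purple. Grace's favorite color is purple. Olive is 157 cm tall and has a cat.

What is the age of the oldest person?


Oldest: Jack at 69

69


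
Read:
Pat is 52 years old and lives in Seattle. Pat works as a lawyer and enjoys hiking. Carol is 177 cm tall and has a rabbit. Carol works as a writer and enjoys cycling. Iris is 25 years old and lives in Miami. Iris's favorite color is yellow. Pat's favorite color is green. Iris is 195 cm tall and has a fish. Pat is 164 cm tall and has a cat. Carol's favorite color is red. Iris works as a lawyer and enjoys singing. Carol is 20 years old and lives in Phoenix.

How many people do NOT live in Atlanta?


Not in Atlanta: 3

3


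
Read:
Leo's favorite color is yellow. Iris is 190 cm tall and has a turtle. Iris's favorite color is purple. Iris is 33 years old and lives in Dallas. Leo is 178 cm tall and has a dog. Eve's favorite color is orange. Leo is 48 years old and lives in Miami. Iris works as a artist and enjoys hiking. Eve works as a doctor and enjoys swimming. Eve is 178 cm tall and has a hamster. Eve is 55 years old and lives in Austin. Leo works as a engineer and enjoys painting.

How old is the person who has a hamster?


Person with hamster is Eve, age 55

55


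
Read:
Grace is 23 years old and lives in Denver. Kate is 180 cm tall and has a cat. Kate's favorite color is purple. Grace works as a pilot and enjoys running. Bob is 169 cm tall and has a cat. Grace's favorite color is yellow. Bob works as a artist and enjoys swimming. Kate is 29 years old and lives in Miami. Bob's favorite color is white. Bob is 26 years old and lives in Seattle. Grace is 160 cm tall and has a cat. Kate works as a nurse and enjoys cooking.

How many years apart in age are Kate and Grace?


29 vs 23, diff = 6

6


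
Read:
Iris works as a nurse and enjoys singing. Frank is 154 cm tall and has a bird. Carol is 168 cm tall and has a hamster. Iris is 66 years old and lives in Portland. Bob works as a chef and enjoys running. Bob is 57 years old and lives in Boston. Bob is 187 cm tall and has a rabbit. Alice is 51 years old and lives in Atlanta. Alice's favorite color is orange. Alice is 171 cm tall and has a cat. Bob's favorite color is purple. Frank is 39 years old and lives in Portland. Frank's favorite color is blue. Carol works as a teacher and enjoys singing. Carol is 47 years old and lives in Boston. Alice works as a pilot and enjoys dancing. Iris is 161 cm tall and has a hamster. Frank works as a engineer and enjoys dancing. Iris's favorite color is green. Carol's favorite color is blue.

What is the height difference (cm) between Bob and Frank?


|187 - 154| = 33

33


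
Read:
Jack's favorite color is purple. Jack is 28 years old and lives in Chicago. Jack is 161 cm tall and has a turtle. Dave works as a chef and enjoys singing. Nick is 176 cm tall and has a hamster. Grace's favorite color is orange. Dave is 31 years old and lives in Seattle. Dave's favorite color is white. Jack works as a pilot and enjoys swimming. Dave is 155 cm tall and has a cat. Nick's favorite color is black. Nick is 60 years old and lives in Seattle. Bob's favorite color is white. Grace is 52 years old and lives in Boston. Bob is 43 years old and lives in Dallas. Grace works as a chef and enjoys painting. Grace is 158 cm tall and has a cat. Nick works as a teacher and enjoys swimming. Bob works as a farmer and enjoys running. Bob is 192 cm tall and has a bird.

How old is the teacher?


The teacher is Nick, age 60

60


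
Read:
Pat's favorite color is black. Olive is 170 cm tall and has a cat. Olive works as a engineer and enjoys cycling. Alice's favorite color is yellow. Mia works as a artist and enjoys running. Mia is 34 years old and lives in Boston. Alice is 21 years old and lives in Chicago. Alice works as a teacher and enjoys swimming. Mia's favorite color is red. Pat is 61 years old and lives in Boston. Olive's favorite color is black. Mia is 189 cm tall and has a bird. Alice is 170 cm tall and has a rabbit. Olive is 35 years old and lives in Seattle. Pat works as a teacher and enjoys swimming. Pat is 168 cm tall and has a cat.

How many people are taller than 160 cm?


Taller than 160: 4

4


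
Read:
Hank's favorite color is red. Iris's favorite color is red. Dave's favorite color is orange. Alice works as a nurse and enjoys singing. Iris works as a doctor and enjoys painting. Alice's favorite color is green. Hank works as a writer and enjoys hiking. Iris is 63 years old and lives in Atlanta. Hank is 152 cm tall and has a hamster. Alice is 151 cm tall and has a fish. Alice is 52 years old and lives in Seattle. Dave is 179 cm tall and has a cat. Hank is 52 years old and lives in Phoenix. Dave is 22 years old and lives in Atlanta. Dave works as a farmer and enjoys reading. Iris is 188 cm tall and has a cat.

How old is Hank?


Hank is 52 years old

52


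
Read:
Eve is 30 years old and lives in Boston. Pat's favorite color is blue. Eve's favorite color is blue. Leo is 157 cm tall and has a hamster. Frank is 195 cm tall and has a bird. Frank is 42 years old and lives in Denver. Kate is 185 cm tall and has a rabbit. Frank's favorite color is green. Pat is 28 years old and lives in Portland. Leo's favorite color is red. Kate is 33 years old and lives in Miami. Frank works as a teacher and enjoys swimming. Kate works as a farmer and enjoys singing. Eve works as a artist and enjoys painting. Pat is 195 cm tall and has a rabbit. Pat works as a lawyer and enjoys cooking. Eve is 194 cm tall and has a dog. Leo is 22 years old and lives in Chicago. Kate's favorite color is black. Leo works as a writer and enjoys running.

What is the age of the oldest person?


Oldest: Frank at 42

42


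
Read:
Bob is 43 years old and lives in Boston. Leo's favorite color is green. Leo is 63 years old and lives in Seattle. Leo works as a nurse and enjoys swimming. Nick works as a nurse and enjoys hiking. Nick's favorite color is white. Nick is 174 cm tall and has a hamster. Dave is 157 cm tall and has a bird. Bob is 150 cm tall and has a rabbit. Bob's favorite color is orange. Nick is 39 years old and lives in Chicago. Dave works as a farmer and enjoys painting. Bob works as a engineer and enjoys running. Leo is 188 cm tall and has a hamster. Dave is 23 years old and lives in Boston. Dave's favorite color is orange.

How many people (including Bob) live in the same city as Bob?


Bob lives in Boston. Count = 2

2


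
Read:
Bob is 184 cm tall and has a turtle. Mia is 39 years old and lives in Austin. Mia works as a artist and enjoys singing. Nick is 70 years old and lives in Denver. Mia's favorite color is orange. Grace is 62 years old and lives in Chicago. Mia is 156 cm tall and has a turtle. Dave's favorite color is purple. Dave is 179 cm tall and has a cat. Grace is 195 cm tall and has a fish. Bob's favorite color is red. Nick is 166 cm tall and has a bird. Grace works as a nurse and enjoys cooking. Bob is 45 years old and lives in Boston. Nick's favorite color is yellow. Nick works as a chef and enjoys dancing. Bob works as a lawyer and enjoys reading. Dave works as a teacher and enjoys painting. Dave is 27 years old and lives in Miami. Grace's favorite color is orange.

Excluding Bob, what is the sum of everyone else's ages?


Sum (excluding Bob): 198

198


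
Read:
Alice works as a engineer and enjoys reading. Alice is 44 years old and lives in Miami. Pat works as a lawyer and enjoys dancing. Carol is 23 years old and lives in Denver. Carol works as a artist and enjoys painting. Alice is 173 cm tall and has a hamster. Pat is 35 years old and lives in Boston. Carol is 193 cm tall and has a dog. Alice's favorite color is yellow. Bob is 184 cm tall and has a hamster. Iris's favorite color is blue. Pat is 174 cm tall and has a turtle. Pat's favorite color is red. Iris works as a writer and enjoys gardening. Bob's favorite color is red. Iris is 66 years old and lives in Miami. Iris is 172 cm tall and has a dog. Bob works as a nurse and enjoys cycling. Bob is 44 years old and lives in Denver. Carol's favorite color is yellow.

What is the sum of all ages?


66+44+23+35+44 = 212

212


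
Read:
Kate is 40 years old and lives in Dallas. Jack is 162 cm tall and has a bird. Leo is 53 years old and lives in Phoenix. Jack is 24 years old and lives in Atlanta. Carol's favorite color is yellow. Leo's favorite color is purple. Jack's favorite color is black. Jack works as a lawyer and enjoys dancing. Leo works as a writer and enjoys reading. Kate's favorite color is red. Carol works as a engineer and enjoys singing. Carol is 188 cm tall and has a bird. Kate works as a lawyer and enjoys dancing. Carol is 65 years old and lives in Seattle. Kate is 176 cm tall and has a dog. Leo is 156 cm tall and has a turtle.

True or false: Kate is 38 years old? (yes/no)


Kate is actually 40. no

no


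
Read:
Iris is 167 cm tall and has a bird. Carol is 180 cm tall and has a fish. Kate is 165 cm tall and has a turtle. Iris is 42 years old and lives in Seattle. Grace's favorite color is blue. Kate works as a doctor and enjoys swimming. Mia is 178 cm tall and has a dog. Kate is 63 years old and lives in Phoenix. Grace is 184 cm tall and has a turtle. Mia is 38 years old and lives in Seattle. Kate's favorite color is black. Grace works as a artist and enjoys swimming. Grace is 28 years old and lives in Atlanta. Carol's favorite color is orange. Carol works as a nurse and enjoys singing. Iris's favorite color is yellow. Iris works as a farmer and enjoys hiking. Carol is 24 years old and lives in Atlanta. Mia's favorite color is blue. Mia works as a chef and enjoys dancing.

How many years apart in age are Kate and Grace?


63 vs 28, diff = 35

35


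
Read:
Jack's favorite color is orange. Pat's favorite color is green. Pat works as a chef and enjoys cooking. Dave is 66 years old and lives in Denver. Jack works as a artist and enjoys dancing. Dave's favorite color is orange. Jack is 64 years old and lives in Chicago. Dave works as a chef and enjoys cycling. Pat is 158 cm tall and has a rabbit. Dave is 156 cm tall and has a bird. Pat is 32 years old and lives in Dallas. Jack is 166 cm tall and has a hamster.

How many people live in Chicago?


Count in Chicago: 1

1


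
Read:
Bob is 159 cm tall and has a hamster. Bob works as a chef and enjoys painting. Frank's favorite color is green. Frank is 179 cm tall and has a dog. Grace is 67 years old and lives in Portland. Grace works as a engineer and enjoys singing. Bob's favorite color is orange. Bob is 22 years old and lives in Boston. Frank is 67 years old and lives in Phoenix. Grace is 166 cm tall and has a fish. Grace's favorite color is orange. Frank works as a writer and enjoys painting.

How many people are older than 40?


Filter: 2

2


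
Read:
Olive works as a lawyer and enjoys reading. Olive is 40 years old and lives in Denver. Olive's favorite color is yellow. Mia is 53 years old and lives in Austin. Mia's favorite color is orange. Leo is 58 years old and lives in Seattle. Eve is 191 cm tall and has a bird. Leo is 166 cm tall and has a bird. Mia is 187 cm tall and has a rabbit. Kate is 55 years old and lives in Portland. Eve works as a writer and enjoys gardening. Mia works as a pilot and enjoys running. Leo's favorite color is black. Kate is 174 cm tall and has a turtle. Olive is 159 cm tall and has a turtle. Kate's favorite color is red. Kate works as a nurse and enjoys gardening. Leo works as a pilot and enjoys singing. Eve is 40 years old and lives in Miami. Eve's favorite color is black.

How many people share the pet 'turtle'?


Count: 2

2
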